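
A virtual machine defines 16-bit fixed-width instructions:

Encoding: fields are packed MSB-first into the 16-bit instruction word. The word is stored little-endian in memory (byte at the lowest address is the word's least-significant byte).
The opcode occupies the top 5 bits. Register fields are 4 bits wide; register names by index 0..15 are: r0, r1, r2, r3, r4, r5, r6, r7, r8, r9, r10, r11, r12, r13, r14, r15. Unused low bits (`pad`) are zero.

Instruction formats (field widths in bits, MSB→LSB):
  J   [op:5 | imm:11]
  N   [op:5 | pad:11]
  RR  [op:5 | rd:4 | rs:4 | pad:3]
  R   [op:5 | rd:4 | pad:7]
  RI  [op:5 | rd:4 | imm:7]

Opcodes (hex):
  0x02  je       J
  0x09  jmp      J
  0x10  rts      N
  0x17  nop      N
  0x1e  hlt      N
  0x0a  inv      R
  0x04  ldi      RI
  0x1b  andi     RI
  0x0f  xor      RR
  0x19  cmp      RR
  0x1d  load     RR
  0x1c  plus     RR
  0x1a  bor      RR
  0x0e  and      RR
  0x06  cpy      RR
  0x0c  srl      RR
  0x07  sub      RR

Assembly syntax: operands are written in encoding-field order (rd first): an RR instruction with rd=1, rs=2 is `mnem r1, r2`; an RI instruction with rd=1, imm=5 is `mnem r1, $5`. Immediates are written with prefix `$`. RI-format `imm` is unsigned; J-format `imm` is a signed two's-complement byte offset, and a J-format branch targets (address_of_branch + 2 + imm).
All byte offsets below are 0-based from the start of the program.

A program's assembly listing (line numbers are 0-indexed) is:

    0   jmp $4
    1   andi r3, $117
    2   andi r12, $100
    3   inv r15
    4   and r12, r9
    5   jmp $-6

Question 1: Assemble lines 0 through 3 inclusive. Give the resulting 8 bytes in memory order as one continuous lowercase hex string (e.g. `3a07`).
L0: jmp op=0x9:5|imm=4:11 ⇒ 0x4804 ⇒ little 04 48
L1: andi op=0x1b:5|rd=3:4|imm=117:7 ⇒ 0xd9f5 ⇒ little f5 d9
L2: andi op=0x1b:5|rd=12:4|imm=100:7 ⇒ 0xde64 ⇒ little 64 de
L3: inv op=0xa:5|rd=15:4|pad=0:7 ⇒ 0x5780 ⇒ little 80 57

0448f5d964de8057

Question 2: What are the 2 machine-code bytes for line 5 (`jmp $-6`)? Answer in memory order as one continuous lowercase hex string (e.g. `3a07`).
5. jmp fields op=0x9:5|imm=-6:11 → word 4ffah → fa 4f

fa4f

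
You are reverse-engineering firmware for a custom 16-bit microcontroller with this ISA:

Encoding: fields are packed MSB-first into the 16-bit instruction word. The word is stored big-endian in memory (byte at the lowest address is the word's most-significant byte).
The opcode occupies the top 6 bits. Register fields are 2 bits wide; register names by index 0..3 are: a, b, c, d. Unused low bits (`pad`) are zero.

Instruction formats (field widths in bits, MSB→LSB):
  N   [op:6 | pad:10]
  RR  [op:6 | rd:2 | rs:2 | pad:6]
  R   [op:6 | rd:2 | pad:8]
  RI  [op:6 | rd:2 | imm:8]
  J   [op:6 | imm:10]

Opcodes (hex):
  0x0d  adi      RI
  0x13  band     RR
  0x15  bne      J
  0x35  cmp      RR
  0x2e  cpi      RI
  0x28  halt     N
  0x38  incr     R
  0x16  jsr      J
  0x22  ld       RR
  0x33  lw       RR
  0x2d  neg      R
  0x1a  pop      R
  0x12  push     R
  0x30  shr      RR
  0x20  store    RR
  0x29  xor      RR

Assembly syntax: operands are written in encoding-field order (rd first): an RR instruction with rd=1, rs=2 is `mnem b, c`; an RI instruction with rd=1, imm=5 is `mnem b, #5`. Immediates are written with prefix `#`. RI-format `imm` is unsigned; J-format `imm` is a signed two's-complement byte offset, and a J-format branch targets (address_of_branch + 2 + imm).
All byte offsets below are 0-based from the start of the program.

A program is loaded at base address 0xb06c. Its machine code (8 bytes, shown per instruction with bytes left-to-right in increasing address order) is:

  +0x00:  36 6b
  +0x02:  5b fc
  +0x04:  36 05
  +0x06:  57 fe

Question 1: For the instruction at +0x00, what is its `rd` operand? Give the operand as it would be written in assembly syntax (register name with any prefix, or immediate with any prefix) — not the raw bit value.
@+00  big-endian(36 6b) = 0x366b
  op=0x366b>>10=0xd ⇒ adi (RI)
  rd@[9:8]=0x2 ⇒ c
  imm@[7:0]=0x6b ⇒ #107

c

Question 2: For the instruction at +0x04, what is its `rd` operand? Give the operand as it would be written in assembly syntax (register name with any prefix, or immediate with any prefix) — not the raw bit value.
c

off 0x04: read 36 05 as big → 0x3605
  op=0x3605>>10=0xd ⇒ adi (RI)
  rd: (w>>8)&0x3=0x2 → c
  imm: (w>>0)&0xff=0x5 → #5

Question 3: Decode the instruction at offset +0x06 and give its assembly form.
[06] 57 fe → 0x57fe
  opcode bits[15:10]=0x15: bne/J
  imm: (w>>0)&0x3ff=0x3fe (s10→-2) → #-2

bne #-2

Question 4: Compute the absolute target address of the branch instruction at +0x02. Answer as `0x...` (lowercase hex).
+0x02: 5b fc ⇒ word 0x5bfc (big)
  opcode bits[15:10]=0x16: jsr/J
  imm@[9:0]=0x3fc (s10→-4) ⇒ #-4
  target = base 0xb06c + off 0x02 + 2 + imm -4 = 0xb06c

0xb06c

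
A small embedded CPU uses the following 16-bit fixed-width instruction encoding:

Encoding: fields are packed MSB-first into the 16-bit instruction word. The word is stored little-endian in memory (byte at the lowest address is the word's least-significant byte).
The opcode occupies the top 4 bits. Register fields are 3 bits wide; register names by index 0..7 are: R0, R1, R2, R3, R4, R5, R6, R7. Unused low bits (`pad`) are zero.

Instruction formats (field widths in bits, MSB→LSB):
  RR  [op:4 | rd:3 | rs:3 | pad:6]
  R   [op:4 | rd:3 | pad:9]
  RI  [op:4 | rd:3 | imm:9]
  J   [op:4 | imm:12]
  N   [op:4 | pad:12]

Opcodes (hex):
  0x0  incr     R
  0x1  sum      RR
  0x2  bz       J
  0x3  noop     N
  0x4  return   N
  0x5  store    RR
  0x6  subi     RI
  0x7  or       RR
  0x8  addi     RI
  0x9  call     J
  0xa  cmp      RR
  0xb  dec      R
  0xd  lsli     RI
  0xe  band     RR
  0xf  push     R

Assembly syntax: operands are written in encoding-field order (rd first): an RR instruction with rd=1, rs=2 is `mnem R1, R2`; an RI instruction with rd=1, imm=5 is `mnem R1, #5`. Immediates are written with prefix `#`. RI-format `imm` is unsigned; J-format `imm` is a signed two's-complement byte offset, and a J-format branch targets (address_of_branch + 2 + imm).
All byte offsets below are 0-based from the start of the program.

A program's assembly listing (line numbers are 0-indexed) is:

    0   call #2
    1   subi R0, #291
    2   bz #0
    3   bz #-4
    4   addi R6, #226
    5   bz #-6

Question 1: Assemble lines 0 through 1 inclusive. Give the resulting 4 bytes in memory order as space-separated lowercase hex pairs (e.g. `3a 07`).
02 90 23 61

L0: call op=0x9:4|imm=2:12 ⇒ 0x9002 ⇒ little 02 90
L1: subi op=0x6:4|rd=0:3|imm=291:9 ⇒ 0x6123 ⇒ little 23 61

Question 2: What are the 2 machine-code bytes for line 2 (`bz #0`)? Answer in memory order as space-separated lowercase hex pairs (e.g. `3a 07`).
2. bz fields op=0x2:4|imm=0:12 → word 2000h → 00 20

00 20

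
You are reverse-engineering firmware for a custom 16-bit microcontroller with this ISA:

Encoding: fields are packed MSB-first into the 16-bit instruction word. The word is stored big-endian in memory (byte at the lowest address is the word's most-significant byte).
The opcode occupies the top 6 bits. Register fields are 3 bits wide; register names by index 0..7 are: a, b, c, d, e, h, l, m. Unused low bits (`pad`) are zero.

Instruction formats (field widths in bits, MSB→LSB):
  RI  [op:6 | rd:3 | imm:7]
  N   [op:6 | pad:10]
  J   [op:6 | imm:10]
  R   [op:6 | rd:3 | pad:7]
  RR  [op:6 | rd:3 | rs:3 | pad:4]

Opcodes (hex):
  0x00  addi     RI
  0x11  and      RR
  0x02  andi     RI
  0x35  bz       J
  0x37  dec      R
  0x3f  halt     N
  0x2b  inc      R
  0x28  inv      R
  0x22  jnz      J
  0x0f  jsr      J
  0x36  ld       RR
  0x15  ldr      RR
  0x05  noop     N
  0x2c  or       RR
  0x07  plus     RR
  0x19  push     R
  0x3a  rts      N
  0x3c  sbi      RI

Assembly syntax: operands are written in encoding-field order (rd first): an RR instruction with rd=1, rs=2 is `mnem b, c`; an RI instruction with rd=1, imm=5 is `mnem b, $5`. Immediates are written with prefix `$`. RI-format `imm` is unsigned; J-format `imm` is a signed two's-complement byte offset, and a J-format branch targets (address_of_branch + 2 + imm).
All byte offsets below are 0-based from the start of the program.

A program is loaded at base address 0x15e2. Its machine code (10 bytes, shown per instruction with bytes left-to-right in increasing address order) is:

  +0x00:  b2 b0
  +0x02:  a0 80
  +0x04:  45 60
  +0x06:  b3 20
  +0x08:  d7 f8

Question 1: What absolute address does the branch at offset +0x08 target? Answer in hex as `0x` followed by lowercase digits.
0x15e4

off 0x08: read d7 f8 as big → 0xd7f8
  top 6b → 0x35 → bz [J]
  imm@[9:0]=0x3f8 (s10→-8) ⇒ $-8
  target = base 0x15e2 + off 0x08 + 2 + imm -8 = 0x15e4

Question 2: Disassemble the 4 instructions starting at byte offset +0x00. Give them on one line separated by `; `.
off 0x00: read b2 b0 as big → 0xb2b0
  opcode bits[15:10]=0x2c: or/RR
  rd@[9:7]=0x5 ⇒ h
  rs@[6:4]=0x3 ⇒ d
off 0x02: read a0 80 as big → 0xa080
  opcode bits[15:10]=0x28: inv/R
  rd@[9:7]=0x1 ⇒ b
off 0x04: read 45 60 as big → 0x4560
  opcode bits[15:10]=0x11: and/RR
  rd@[9:7]=0x2 ⇒ c
  rs@[6:4]=0x6 ⇒ l
off 0x06: read b3 20 as big → 0xb320
  opcode bits[15:10]=0x2c: or/RR
  rd@[9:7]=0x6 ⇒ l
  rs@[6:4]=0x2 ⇒ c

or h, d; inv b; and c, l; or l, c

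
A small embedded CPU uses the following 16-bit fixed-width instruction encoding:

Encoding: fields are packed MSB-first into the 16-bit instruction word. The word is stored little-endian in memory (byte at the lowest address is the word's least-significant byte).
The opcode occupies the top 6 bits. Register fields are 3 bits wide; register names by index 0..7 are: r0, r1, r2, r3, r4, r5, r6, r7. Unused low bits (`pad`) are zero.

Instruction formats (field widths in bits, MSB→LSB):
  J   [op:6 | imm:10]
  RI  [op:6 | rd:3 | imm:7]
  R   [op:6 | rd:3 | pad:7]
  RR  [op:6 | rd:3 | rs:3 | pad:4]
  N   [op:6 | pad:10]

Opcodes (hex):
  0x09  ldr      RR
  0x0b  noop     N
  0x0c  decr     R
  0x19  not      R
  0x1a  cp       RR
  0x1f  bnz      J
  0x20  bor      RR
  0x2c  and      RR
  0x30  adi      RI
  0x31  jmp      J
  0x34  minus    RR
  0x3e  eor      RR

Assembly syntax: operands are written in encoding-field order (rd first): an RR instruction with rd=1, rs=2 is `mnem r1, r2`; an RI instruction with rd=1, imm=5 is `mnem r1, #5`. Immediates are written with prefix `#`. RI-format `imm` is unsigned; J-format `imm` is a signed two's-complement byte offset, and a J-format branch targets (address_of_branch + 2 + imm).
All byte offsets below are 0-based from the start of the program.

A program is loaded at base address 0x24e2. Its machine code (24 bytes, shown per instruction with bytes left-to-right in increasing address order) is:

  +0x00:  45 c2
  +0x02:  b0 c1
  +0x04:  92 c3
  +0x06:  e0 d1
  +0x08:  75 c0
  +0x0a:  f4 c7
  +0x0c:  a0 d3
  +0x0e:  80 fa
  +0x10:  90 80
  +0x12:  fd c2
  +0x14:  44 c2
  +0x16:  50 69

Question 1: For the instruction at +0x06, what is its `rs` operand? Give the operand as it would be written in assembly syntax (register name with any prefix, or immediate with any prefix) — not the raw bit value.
[06] e0 d1 → 0xd1e0
  opcode bits[15:10]=0x34: minus/RR
  rd: (w>>7)&0x7=0x3 → r3
  rs: (w>>4)&0x7=0x6 → r6

r6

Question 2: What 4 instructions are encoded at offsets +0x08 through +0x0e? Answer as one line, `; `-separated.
+0x08: 75 c0 ⇒ word 0xc075 (little)
  op=0xc075>>10=0x30 ⇒ adi (RI)
  [9:7] rd=0 = r0
  [6:0] imm=117 = #117
+0x0a: f4 c7 ⇒ word 0xc7f4 (little)
  op=0xc7f4>>10=0x31 ⇒ jmp (J)
  [9:0] imm=1012 (s10→-12) = #-12
+0x0c: a0 d3 ⇒ word 0xd3a0 (little)
  op=0xd3a0>>10=0x34 ⇒ minus (RR)
  [9:7] rd=7 = r7
  [6:4] rs=2 = r2
+0x0e: 80 fa ⇒ word 0xfa80 (little)
  op=0xfa80>>10=0x3e ⇒ eor (RR)
  [9:7] rd=5 = r5
  [6:4] rs=0 = r0

adi r0, #117; jmp #-12; minus r7, r2; eor r5, r0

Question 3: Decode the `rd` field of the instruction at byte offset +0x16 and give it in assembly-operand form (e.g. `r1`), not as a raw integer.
r2

+0x16: 50 69 ⇒ word 0x6950 (little)
  opcode bits[15:10]=0x1a: cp/RR
  rd@[9:7]=0x2 ⇒ r2
  rs@[6:4]=0x5 ⇒ r5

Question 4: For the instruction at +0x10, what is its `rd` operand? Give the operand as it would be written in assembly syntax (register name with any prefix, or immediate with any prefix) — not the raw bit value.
off 0x10: read 90 80 as little → 0x8090
  top 6b → 0x20 → bor [RR]
  rd@[9:7]=0x1 ⇒ r1
  rs@[6:4]=0x1 ⇒ r1

r1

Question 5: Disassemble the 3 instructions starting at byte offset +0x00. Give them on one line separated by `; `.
adi r4, #69; adi r3, #48; adi r7, #18

off 0x00: read 45 c2 as little → 0xc245
  op=0xc245>>10=0x30 ⇒ adi (RI)
  [9:7] rd=4 = r4
  [6:0] imm=69 = #69
off 0x02: read b0 c1 as little → 0xc1b0
  op=0xc1b0>>10=0x30 ⇒ adi (RI)
  [9:7] rd=3 = r3
  [6:0] imm=48 = #48
off 0x04: read 92 c3 as little → 0xc392
  op=0xc392>>10=0x30 ⇒ adi (RI)
  [9:7] rd=7 = r7
  [6:0] imm=18 = #18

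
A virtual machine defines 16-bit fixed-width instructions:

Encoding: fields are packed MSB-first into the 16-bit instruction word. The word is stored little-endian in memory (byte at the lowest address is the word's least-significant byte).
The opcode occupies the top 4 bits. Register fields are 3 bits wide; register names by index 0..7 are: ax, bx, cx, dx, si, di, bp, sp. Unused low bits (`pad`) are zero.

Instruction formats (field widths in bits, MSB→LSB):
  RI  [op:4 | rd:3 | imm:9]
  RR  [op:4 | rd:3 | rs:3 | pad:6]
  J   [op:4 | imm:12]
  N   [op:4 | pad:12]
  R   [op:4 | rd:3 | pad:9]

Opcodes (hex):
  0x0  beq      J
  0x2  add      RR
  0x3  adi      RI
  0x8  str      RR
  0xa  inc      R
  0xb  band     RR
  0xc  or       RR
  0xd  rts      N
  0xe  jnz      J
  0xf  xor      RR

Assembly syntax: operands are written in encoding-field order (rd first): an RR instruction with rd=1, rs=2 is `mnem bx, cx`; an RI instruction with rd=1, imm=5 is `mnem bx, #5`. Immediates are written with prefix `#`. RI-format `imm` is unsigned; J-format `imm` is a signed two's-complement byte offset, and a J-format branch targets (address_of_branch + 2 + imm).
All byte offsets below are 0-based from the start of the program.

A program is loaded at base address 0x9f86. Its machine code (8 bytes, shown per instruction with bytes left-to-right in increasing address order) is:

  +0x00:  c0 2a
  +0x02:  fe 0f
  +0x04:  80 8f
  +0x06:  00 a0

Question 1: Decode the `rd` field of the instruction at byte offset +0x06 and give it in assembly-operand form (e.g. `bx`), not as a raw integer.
@+06  little-endian(00 a0) = 0xa000
  opcode bits[15:12]=0xa: inc/R
  [11:9] rd=0 = ax

ax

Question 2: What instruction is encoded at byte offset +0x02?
[02] fe 0f → 0x0ffe
  top 4b → 0x0 → beq [J]
  imm@[11:0]=0xffe (s12→-2) ⇒ #-2

beq #-2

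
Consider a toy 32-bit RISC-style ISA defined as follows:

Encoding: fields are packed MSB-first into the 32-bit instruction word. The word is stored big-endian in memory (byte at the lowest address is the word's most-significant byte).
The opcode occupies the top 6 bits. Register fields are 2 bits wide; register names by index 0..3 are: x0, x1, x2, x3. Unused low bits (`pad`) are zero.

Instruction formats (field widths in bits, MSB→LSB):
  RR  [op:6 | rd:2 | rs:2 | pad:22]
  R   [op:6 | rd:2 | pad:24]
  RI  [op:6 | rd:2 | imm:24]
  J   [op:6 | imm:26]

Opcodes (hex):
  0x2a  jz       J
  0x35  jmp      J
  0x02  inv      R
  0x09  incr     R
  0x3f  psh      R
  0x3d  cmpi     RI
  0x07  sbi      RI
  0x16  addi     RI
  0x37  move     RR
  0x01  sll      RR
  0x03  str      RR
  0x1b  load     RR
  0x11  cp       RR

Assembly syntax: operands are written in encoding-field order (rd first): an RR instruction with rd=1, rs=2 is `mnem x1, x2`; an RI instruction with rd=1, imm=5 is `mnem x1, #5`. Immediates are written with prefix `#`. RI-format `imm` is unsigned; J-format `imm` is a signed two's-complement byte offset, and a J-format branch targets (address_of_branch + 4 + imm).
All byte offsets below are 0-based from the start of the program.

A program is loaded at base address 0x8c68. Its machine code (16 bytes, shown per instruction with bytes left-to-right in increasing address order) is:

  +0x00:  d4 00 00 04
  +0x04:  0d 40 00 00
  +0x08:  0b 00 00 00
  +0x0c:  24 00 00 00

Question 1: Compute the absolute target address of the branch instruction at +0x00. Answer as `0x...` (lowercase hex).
off 0x00: read d4 00 00 04 as big → 0xd4000004
  op=0xd4000004>>26=0x35 ⇒ jmp (J)
  imm: (w>>0)&0x3ffffff=0x4 → #4
  target = base 0x8c68 + off 0x00 + 4 + imm 4 = 0x8c70

0x8c70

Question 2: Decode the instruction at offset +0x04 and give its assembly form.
+0x04: 0d 40 00 00 ⇒ word 0x0d400000 (big)
  op=0x0d400000>>26=0x3 ⇒ str (RR)
  rd: (w>>24)&0x3=0x1 → x1
  rs: (w>>22)&0x3=0x1 → x1

str x1, x1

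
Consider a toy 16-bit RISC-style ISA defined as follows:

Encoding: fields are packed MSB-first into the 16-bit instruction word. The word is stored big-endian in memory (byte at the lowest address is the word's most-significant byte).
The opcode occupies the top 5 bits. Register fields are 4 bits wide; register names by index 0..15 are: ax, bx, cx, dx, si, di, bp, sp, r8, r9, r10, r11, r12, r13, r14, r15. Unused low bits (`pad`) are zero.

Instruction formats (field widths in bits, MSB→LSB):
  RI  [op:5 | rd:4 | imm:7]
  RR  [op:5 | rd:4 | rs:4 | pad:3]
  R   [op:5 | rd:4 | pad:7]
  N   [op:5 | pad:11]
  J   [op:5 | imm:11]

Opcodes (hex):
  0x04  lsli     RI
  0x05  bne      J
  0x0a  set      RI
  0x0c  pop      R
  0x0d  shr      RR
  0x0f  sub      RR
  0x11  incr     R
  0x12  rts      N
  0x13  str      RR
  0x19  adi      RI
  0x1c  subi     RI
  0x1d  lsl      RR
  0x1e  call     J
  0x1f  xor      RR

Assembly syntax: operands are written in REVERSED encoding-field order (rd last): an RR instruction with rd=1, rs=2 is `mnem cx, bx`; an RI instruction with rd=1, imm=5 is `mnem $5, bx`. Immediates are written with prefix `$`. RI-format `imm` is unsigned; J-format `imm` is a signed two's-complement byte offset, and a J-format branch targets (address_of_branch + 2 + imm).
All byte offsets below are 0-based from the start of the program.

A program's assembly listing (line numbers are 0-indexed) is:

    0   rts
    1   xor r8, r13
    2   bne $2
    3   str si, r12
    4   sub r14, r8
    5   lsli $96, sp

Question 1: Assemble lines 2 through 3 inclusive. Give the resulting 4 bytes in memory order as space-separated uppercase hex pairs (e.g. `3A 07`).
28 02 9E 20

2. bne fields op=0x5:5|imm=2:11 → word 2802h → 28 02
3. str fields op=0x13:5|rd=12:4|rs=4:4|pad=0:3 → word 9e20h → 9e 20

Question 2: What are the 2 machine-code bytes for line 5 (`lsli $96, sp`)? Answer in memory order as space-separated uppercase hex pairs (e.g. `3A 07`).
L5: lsli op=0x4:5|rd=7:4|imm=96:7 ⇒ 0x23e0 ⇒ big 23 e0

23 E0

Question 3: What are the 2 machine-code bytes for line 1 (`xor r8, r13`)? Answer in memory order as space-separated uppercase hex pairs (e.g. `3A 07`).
FE C0

line 1 (xor): pack op=0x1f:5|rd=13:4|rs=8:4|pad=0:3 = 0xfec0; big→ fe c0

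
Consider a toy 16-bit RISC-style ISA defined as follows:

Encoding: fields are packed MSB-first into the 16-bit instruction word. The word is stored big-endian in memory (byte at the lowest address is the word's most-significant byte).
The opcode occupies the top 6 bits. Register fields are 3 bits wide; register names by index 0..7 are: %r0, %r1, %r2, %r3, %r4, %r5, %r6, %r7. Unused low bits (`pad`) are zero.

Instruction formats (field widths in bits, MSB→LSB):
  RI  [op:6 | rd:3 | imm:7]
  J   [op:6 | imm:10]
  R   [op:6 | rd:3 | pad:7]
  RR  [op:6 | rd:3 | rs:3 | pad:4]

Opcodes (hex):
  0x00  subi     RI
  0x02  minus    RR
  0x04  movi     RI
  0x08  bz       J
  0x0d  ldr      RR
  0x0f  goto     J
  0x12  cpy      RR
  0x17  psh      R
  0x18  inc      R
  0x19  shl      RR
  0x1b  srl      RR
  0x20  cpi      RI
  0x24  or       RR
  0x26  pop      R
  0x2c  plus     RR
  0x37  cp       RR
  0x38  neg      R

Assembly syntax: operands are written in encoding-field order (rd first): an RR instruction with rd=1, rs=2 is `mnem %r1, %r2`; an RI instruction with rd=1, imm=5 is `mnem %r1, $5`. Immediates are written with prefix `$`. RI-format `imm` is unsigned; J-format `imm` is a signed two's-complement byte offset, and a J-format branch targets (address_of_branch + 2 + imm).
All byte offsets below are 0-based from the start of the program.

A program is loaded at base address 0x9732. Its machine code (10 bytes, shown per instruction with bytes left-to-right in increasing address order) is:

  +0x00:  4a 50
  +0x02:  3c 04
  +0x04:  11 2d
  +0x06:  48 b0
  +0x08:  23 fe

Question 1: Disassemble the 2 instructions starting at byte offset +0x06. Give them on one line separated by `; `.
cpy %r1, %r3; bz $-2

+0x06: 48 b0 ⇒ word 0x48b0 (big)
  top 6b → 0x12 → cpy [RR]
  [9:7] rd=1 = %r1
  [6:4] rs=3 = %r3
+0x08: 23 fe ⇒ word 0x23fe (big)
  top 6b → 0x8 → bz [J]
  [9:0] imm=1022 (s10→-2) = $-2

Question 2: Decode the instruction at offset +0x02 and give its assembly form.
goto $4

+0x02: 3c 04 ⇒ word 0x3c04 (big)
  op=0x3c04>>10=0xf ⇒ goto (J)
  imm@[9:0]=0x4 ⇒ $4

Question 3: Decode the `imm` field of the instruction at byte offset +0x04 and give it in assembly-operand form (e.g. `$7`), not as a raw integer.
$45

[04] 11 2d → 0x112d
  opcode bits[15:10]=0x4: movi/RI
  [9:7] rd=2 = %r2
  [6:0] imm=45 = $45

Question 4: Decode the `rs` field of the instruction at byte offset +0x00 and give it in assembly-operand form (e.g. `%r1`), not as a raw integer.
%r5

@+00  big-endian(4a 50) = 0x4a50
  op=0x4a50>>10=0x12 ⇒ cpy (RR)
  rd: (w>>7)&0x7=0x4 → %r4
  rs: (w>>4)&0x7=0x5 → %r5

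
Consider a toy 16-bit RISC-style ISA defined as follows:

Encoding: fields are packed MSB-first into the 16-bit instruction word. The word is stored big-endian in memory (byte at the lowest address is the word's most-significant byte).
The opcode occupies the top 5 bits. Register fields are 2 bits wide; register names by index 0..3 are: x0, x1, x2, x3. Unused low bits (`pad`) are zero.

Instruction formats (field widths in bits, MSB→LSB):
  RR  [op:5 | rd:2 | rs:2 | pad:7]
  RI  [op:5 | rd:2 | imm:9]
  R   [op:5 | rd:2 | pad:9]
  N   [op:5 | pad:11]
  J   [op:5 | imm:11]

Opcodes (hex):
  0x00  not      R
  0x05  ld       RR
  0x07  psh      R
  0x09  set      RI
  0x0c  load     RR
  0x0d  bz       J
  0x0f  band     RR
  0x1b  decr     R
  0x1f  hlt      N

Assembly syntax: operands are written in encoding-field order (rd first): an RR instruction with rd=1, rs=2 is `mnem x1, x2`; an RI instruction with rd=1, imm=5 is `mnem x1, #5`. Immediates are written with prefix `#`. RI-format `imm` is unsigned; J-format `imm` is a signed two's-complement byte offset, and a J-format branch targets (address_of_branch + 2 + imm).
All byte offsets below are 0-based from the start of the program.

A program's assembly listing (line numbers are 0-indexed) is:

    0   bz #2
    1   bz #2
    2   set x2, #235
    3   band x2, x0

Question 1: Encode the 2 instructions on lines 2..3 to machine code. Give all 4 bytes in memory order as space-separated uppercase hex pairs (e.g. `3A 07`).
L2: set op=0x9:5|rd=2:2|imm=235:9 ⇒ 0x4ceb ⇒ big 4c eb
L3: band op=0xf:5|rd=2:2|rs=0:2|pad=0:7 ⇒ 0x7c00 ⇒ big 7c 00

4C EB 7C 00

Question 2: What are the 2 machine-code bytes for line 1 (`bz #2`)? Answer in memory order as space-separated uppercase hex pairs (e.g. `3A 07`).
L1: bz op=0xd:5|imm=2:11 ⇒ 0x6802 ⇒ big 68 02

68 02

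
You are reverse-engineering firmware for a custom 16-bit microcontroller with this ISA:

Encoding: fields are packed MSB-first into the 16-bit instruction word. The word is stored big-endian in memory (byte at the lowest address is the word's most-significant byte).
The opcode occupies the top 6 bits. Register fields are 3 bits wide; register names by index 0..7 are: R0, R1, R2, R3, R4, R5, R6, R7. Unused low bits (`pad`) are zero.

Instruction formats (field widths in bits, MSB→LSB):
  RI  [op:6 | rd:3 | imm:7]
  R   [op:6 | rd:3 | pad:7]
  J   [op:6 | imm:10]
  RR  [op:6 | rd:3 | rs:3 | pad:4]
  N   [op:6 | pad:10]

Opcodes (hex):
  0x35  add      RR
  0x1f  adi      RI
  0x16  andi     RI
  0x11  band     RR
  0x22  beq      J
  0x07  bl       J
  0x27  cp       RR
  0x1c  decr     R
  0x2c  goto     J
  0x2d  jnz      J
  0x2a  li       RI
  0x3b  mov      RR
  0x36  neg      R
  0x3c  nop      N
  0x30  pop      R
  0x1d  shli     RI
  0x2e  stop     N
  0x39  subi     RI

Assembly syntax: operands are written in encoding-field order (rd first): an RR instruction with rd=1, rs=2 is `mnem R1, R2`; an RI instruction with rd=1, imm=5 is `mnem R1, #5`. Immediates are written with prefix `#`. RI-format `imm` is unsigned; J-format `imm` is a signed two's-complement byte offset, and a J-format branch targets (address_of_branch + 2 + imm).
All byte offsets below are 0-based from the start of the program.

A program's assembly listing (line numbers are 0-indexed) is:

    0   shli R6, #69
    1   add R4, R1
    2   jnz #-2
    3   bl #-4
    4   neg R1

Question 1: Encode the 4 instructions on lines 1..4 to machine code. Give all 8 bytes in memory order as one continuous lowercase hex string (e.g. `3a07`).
d610b7fe1ffcd880

line 1 (add): pack op=0x35:6|rd=4:3|rs=1:3|pad=0:4 = 0xd610; big→ d6 10
line 2 (jnz): pack op=0x2d:6|imm=-2:10 = 0xb7fe; big→ b7 fe
line 3 (bl): pack op=0x7:6|imm=-4:10 = 0x1ffc; big→ 1f fc
line 4 (neg): pack op=0x36:6|rd=1:3|pad=0:7 = 0xd880; big→ d8 80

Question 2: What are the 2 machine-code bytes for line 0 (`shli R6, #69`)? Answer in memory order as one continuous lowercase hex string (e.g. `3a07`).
L0: shli op=0x1d:6|rd=6:3|imm=69:7 ⇒ 0x7745 ⇒ big 77 45

7745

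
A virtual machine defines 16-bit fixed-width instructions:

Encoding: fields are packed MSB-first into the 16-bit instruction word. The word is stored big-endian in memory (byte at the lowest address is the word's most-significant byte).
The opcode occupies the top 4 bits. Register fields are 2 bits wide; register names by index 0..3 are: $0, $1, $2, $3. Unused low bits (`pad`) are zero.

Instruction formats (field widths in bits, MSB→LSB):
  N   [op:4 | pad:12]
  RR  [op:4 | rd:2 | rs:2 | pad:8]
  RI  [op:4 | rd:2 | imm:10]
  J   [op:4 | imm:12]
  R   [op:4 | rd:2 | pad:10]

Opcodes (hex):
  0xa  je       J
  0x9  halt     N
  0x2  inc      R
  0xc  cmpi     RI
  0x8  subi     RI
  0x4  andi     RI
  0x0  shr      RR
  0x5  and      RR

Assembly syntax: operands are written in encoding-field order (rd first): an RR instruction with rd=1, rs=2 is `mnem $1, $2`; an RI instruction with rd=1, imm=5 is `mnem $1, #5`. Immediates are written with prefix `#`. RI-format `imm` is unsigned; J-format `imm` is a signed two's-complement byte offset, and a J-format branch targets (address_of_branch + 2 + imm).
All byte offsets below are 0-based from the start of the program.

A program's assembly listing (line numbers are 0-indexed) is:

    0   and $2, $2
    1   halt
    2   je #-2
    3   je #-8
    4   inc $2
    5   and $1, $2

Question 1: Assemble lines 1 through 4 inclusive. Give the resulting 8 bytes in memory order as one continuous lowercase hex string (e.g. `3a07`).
L1: halt op=0x9:4|pad=0:12 ⇒ 0x9000 ⇒ big 90 00
L2: je op=0xa:4|imm=-2:12 ⇒ 0xaffe ⇒ big af fe
L3: je op=0xa:4|imm=-8:12 ⇒ 0xaff8 ⇒ big af f8
L4: inc op=0x2:4|rd=2:2|pad=0:10 ⇒ 0x2800 ⇒ big 28 00

9000affeaff82800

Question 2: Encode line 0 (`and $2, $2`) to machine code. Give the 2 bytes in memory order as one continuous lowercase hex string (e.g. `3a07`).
0. and fields op=0x5:4|rd=2:2|rs=2:2|pad=0:8 → word 5a00h → 5a 00

5a00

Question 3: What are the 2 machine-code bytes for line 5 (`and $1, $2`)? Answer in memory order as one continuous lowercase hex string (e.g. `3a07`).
L5: and op=0x5:4|rd=1:2|rs=2:2|pad=0:8 ⇒ 0x5600 ⇒ big 56 00

5600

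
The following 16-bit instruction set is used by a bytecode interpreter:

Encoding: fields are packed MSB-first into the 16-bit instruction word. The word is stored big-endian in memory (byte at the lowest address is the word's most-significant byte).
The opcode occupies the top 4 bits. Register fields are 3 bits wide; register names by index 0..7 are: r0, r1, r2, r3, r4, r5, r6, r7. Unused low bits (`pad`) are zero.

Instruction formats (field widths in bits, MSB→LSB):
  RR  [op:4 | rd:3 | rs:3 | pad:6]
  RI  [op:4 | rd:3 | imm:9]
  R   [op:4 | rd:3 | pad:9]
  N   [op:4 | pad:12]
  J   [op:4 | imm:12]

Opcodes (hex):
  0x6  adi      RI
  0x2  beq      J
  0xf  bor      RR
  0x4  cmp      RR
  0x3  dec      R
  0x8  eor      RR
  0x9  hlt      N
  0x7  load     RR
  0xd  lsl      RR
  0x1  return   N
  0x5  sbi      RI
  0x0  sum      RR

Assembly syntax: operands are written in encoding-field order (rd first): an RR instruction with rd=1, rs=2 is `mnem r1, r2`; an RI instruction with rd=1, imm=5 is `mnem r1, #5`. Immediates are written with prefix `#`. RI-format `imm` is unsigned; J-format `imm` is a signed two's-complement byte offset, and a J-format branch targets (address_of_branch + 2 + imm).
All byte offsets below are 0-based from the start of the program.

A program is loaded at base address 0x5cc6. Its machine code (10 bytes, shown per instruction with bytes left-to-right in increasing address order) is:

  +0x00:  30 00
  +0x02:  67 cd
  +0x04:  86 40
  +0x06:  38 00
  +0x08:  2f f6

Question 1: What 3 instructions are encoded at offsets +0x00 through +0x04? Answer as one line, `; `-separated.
@+00  big-endian(30 00) = 0x3000
  opcode bits[15:12]=0x3: dec/R
  rd: (w>>9)&0x7=0x0 → r0
@+02  big-endian(67 cd) = 0x67cd
  opcode bits[15:12]=0x6: adi/RI
  rd: (w>>9)&0x7=0x3 → r3
  imm: (w>>0)&0x1ff=0x1cd → #461
@+04  big-endian(86 40) = 0x8640
  opcode bits[15:12]=0x8: eor/RR
  rd: (w>>9)&0x7=0x3 → r3
  rs: (w>>6)&0x7=0x1 → r1

dec r0; adi r3, #461; eor r3, r1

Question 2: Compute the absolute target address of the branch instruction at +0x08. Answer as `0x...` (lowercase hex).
0x5cc6

@+08  big-endian(2f f6) = 0x2ff6
  top 4b → 0x2 → beq [J]
  imm@[11:0]=0xff6 (s12→-10) ⇒ #-10
  target = base 0x5cc6 + off 0x08 + 2 + imm -10 = 0x5cc6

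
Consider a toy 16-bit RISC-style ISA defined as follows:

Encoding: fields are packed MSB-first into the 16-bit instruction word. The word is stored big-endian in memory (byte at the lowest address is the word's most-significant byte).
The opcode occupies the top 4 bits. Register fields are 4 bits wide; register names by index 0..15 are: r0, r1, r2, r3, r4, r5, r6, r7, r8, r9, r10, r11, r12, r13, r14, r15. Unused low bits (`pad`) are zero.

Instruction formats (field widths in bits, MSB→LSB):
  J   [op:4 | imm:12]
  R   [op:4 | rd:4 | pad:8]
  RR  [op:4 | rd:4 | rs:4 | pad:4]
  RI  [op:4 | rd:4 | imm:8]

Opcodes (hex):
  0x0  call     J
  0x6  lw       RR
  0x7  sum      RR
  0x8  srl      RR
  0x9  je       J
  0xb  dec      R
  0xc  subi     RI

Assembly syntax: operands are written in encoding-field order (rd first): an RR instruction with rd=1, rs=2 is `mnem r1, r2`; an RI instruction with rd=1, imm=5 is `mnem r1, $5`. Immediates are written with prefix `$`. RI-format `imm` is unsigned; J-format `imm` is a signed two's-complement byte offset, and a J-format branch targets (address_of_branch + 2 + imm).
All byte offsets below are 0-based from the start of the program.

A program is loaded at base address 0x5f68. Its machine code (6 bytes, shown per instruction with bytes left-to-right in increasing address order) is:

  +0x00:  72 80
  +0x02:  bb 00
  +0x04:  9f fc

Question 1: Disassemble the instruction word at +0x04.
@+04  big-endian(9f fc) = 0x9ffc
  op=0x9ffc>>12=0x9 ⇒ je (J)
  imm@[11:0]=0xffc (s12→-4) ⇒ $-4

je $-4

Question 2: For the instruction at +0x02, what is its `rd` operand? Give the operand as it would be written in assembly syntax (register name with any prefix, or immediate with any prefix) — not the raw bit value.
r11

[02] bb 00 → 0xbb00
  top 4b → 0xb → dec [R]
  [11:8] rd=11 = r11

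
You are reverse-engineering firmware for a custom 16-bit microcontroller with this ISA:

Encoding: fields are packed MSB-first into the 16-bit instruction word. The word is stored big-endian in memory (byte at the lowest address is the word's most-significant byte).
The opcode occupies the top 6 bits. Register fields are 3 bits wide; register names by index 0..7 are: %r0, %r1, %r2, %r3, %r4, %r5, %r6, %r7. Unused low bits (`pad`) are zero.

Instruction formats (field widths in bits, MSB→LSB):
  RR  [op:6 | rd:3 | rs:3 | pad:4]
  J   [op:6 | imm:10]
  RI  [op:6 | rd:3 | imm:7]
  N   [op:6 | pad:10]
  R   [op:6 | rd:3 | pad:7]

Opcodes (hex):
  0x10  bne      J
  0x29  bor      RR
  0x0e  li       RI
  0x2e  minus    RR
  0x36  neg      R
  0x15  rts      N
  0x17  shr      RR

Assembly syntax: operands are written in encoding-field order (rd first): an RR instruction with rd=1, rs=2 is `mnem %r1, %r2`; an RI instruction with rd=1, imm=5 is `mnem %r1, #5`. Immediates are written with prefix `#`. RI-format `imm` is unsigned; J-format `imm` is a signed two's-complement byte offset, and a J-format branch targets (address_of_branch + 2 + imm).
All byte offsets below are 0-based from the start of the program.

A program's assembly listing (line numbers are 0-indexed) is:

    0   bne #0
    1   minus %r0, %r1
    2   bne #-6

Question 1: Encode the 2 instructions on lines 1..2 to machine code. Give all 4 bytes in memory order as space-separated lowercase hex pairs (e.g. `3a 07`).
1. minus fields op=0x2e:6|rd=0:3|rs=1:3|pad=0:4 → word b810h → b8 10
2. bne fields op=0x10:6|imm=-6:10 → word 43fah → 43 fa

b8 10 43 fa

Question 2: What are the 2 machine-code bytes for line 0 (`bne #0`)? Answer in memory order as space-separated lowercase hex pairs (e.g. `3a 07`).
40 00

line 0 (bne): pack op=0x10:6|imm=0:10 = 0x4000; big→ 40 00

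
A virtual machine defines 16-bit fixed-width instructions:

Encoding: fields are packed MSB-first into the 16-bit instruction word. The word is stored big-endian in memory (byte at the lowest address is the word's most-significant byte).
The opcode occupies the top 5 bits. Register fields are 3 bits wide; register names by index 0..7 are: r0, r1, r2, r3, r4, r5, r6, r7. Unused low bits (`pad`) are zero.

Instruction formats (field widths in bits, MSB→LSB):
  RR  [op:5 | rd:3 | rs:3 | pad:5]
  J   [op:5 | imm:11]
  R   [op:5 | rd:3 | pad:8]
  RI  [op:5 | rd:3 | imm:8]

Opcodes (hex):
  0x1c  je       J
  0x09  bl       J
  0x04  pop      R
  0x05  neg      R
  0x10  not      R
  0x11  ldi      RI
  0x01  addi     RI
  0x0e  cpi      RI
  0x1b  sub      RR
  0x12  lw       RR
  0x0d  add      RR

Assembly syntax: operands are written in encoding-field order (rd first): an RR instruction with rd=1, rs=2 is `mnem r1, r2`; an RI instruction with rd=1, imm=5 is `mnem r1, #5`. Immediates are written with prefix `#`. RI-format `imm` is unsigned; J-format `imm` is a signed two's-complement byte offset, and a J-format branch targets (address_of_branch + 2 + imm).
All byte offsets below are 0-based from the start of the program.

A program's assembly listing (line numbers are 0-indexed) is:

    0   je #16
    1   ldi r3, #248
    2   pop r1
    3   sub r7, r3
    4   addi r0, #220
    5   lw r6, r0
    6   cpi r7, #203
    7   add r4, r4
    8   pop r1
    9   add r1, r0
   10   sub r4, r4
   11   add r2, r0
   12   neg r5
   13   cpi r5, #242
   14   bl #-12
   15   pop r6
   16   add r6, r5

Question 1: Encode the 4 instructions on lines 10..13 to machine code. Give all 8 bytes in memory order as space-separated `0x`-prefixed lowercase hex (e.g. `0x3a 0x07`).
line 10 (sub): pack op=0x1b:5|rd=4:3|rs=4:3|pad=0:5 = 0xdc80; big→ dc 80
line 11 (add): pack op=0xd:5|rd=2:3|rs=0:3|pad=0:5 = 0x6a00; big→ 6a 00
line 12 (neg): pack op=0x5:5|rd=5:3|pad=0:8 = 0x2d00; big→ 2d 00
line 13 (cpi): pack op=0xe:5|rd=5:3|imm=242:8 = 0x75f2; big→ 75 f2

0xdc 0x80 0x6a 0x00 0x2d 0x00 0x75 0xf2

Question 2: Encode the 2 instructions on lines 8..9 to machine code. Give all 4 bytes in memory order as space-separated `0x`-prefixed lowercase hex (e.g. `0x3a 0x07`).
L8: pop op=0x4:5|rd=1:3|pad=0:8 ⇒ 0x2100 ⇒ big 21 00
L9: add op=0xd:5|rd=1:3|rs=0:3|pad=0:5 ⇒ 0x6900 ⇒ big 69 00

0x21 0x00 0x69 0x00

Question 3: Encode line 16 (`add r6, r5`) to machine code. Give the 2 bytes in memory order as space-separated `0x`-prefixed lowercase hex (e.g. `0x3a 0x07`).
0x6e 0xa0

L16: add op=0xd:5|rd=6:3|rs=5:3|pad=0:5 ⇒ 0x6ea0 ⇒ big 6e a0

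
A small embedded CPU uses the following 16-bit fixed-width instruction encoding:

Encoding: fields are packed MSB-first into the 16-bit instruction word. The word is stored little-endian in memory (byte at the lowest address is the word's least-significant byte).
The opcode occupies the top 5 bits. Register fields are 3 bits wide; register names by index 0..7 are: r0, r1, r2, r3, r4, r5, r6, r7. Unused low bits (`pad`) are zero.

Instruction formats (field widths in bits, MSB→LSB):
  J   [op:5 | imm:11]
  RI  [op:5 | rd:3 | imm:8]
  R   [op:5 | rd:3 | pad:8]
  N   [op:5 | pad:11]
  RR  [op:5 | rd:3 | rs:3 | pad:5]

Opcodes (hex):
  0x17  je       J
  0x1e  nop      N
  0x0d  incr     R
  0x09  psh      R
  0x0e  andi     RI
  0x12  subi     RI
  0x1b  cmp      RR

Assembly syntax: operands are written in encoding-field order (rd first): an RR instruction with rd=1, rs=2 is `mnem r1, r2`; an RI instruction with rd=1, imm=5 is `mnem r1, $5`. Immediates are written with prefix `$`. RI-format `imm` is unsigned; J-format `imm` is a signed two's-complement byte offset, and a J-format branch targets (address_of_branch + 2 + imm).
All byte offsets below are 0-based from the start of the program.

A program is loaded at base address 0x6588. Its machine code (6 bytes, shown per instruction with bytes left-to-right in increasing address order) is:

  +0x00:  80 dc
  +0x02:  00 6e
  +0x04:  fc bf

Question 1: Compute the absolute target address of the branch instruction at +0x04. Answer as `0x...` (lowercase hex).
0x658a

[04] fc bf → 0xbffc
  opcode bits[15:11]=0x17: je/J
  imm: (w>>0)&0x7ff=0x7fc (s11→-4) → $-4
  target = base 0x6588 + off 0x04 + 2 + imm -4 = 0x658a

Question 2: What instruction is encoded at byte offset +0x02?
off 0x02: read 00 6e as little → 0x6e00
  op=0x6e00>>11=0xd ⇒ incr (R)
  rd@[10:8]=0x6 ⇒ r6

incr r6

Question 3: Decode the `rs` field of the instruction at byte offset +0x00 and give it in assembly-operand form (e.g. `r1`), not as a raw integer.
@+00  little-endian(80 dc) = 0xdc80
  opcode bits[15:11]=0x1b: cmp/RR
  [10:8] rd=4 = r4
  [7:5] rs=4 = r4

r4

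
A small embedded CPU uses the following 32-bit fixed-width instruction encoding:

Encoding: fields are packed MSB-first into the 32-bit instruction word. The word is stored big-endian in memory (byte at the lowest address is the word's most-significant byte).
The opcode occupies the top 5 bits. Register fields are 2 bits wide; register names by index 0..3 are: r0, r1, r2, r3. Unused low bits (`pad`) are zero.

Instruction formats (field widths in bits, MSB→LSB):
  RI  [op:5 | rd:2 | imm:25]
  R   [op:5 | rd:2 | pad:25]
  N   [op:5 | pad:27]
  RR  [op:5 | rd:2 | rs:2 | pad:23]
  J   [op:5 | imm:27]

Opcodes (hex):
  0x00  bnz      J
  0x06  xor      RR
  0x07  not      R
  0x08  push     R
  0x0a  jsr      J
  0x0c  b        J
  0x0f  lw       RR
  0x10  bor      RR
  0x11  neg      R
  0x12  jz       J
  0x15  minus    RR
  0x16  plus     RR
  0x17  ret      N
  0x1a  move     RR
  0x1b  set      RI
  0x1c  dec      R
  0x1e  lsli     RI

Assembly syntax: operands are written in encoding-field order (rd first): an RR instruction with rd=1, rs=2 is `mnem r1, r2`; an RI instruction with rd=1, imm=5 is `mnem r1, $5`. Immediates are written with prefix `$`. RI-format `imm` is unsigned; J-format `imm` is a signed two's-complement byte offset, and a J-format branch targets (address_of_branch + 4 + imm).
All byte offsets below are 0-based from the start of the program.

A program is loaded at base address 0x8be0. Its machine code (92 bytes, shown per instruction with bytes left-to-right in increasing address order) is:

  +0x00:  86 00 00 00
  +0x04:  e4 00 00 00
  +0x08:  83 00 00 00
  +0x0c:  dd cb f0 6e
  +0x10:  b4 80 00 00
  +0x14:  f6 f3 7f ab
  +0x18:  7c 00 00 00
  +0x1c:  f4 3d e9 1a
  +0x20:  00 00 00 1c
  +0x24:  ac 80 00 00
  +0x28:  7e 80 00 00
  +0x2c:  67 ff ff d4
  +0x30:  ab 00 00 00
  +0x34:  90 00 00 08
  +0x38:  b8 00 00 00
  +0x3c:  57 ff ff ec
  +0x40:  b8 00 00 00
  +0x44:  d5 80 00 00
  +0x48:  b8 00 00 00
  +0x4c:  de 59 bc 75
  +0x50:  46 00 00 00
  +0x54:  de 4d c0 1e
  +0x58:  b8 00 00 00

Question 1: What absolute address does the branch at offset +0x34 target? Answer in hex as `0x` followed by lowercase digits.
0x8c20

+0x34: 90 00 00 08 ⇒ word 0x90000008 (big)
  opcode bits[31:27]=0x12: jz/J
  imm@[26:0]=0x8 ⇒ $8
  target = base 0x8be0 + off 0x34 + 4 + imm 8 = 0x8c20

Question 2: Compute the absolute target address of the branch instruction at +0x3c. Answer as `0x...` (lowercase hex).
0x8c0c

[3c] 57 ff ff ec → 0x57ffffec
  top 5b → 0xa → jsr [J]
  imm: (w>>0)&0x7ffffff=0x7ffffec (s27→-20) → $-20
  target = base 0x8be0 + off 0x3c + 4 + imm -20 = 0x8c0c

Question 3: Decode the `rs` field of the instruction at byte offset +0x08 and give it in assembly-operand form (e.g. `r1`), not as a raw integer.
+0x08: 83 00 00 00 ⇒ word 0x83000000 (big)
  op=0x83000000>>27=0x10 ⇒ bor (RR)
  rd: (w>>25)&0x3=0x1 → r1
  rs: (w>>23)&0x3=0x2 → r2

r2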